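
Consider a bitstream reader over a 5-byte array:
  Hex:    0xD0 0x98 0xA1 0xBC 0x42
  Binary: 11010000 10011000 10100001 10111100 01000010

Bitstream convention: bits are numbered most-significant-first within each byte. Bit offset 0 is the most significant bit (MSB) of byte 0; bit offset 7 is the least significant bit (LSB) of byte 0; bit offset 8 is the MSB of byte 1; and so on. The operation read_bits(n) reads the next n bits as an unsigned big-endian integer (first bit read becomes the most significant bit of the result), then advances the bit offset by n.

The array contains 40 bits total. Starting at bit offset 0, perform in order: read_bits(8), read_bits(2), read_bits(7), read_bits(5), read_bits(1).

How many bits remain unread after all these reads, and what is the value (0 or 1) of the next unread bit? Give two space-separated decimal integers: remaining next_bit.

Answer: 17 1

Derivation:
Read 1: bits[0:8] width=8 -> value=208 (bin 11010000); offset now 8 = byte 1 bit 0; 32 bits remain
Read 2: bits[8:10] width=2 -> value=2 (bin 10); offset now 10 = byte 1 bit 2; 30 bits remain
Read 3: bits[10:17] width=7 -> value=49 (bin 0110001); offset now 17 = byte 2 bit 1; 23 bits remain
Read 4: bits[17:22] width=5 -> value=8 (bin 01000); offset now 22 = byte 2 bit 6; 18 bits remain
Read 5: bits[22:23] width=1 -> value=0 (bin 0); offset now 23 = byte 2 bit 7; 17 bits remain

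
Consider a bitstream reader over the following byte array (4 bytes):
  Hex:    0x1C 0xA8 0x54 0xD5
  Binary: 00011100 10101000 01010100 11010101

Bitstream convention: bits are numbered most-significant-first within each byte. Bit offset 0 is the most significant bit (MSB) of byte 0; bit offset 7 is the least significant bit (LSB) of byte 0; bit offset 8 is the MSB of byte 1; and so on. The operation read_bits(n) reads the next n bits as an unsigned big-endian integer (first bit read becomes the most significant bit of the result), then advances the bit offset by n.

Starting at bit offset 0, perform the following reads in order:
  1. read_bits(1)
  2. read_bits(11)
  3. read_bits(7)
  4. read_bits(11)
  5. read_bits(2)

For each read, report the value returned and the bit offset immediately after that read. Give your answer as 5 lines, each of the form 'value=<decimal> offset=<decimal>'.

Answer: value=0 offset=1
value=458 offset=12
value=66 offset=19
value=1333 offset=30
value=1 offset=32

Derivation:
Read 1: bits[0:1] width=1 -> value=0 (bin 0); offset now 1 = byte 0 bit 1; 31 bits remain
Read 2: bits[1:12] width=11 -> value=458 (bin 00111001010); offset now 12 = byte 1 bit 4; 20 bits remain
Read 3: bits[12:19] width=7 -> value=66 (bin 1000010); offset now 19 = byte 2 bit 3; 13 bits remain
Read 4: bits[19:30] width=11 -> value=1333 (bin 10100110101); offset now 30 = byte 3 bit 6; 2 bits remain
Read 5: bits[30:32] width=2 -> value=1 (bin 01); offset now 32 = byte 4 bit 0; 0 bits remain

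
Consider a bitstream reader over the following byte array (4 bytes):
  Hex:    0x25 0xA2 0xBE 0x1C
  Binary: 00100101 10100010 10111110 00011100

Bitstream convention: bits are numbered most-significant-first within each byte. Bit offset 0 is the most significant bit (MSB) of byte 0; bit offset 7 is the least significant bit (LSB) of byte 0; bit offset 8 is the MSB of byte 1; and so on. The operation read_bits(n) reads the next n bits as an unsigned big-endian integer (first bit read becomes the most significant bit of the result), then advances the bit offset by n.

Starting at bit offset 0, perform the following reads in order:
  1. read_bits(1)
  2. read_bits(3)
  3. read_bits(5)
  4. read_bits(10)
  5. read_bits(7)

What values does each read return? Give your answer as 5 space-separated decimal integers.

Read 1: bits[0:1] width=1 -> value=0 (bin 0); offset now 1 = byte 0 bit 1; 31 bits remain
Read 2: bits[1:4] width=3 -> value=2 (bin 010); offset now 4 = byte 0 bit 4; 28 bits remain
Read 3: bits[4:9] width=5 -> value=11 (bin 01011); offset now 9 = byte 1 bit 1; 23 bits remain
Read 4: bits[9:19] width=10 -> value=277 (bin 0100010101); offset now 19 = byte 2 bit 3; 13 bits remain
Read 5: bits[19:26] width=7 -> value=120 (bin 1111000); offset now 26 = byte 3 bit 2; 6 bits remain

Answer: 0 2 11 277 120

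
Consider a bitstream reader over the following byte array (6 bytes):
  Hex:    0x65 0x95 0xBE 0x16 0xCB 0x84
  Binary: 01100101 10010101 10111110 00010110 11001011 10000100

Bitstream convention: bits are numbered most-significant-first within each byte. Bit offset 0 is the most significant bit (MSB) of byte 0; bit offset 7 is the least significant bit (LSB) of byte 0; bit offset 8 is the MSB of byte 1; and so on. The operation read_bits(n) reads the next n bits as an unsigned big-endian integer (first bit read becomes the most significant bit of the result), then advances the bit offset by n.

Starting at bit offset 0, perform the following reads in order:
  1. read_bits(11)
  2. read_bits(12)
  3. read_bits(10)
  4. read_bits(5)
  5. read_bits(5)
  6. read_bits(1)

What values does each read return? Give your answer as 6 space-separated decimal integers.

Read 1: bits[0:11] width=11 -> value=812 (bin 01100101100); offset now 11 = byte 1 bit 3; 37 bits remain
Read 2: bits[11:23] width=12 -> value=2783 (bin 101011011111); offset now 23 = byte 2 bit 7; 25 bits remain
Read 3: bits[23:33] width=10 -> value=45 (bin 0000101101); offset now 33 = byte 4 bit 1; 15 bits remain
Read 4: bits[33:38] width=5 -> value=18 (bin 10010); offset now 38 = byte 4 bit 6; 10 bits remain
Read 5: bits[38:43] width=5 -> value=28 (bin 11100); offset now 43 = byte 5 bit 3; 5 bits remain
Read 6: bits[43:44] width=1 -> value=0 (bin 0); offset now 44 = byte 5 bit 4; 4 bits remain

Answer: 812 2783 45 18 28 0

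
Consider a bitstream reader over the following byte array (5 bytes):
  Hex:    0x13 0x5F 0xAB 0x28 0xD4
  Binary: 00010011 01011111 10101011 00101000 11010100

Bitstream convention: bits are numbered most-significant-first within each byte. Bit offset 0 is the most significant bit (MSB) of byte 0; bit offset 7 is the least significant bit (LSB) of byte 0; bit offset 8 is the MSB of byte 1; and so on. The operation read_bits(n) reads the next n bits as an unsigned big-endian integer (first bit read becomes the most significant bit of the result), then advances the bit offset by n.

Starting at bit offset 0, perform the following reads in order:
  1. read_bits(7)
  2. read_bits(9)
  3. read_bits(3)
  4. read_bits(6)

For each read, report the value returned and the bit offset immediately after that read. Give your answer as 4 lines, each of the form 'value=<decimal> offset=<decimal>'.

Answer: value=9 offset=7
value=351 offset=16
value=5 offset=19
value=22 offset=25

Derivation:
Read 1: bits[0:7] width=7 -> value=9 (bin 0001001); offset now 7 = byte 0 bit 7; 33 bits remain
Read 2: bits[7:16] width=9 -> value=351 (bin 101011111); offset now 16 = byte 2 bit 0; 24 bits remain
Read 3: bits[16:19] width=3 -> value=5 (bin 101); offset now 19 = byte 2 bit 3; 21 bits remain
Read 4: bits[19:25] width=6 -> value=22 (bin 010110); offset now 25 = byte 3 bit 1; 15 bits remain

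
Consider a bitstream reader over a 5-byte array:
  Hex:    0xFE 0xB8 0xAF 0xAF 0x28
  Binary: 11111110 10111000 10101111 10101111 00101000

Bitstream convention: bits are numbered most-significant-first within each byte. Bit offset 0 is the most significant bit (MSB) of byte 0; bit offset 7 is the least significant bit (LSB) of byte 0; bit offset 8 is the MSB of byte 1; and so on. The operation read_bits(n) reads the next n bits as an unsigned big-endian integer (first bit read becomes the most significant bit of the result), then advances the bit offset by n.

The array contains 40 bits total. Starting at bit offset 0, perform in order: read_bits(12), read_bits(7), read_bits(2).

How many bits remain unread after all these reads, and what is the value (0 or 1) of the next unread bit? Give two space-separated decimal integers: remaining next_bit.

Answer: 19 1

Derivation:
Read 1: bits[0:12] width=12 -> value=4075 (bin 111111101011); offset now 12 = byte 1 bit 4; 28 bits remain
Read 2: bits[12:19] width=7 -> value=69 (bin 1000101); offset now 19 = byte 2 bit 3; 21 bits remain
Read 3: bits[19:21] width=2 -> value=1 (bin 01); offset now 21 = byte 2 bit 5; 19 bits remain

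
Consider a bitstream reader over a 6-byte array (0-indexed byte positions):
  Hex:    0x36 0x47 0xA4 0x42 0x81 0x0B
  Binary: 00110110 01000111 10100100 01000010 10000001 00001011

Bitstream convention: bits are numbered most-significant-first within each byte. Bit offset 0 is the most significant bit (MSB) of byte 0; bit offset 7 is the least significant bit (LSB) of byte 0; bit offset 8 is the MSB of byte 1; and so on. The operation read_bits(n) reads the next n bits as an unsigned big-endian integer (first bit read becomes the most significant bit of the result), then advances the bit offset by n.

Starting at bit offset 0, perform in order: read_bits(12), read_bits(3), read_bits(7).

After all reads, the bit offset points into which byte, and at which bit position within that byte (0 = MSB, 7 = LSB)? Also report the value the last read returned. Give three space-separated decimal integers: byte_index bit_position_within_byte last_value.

Answer: 2 6 105

Derivation:
Read 1: bits[0:12] width=12 -> value=868 (bin 001101100100); offset now 12 = byte 1 bit 4; 36 bits remain
Read 2: bits[12:15] width=3 -> value=3 (bin 011); offset now 15 = byte 1 bit 7; 33 bits remain
Read 3: bits[15:22] width=7 -> value=105 (bin 1101001); offset now 22 = byte 2 bit 6; 26 bits remain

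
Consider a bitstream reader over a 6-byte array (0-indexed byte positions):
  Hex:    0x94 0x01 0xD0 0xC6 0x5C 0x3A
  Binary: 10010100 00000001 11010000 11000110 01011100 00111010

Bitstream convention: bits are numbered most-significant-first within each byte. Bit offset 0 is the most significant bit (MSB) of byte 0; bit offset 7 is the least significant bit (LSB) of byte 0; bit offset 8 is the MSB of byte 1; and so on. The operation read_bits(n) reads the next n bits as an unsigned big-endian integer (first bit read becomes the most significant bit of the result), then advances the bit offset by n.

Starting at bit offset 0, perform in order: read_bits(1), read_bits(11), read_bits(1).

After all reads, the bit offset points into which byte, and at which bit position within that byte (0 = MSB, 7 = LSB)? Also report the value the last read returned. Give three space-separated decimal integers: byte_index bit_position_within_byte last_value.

Answer: 1 5 0

Derivation:
Read 1: bits[0:1] width=1 -> value=1 (bin 1); offset now 1 = byte 0 bit 1; 47 bits remain
Read 2: bits[1:12] width=11 -> value=320 (bin 00101000000); offset now 12 = byte 1 bit 4; 36 bits remain
Read 3: bits[12:13] width=1 -> value=0 (bin 0); offset now 13 = byte 1 bit 5; 35 bits remain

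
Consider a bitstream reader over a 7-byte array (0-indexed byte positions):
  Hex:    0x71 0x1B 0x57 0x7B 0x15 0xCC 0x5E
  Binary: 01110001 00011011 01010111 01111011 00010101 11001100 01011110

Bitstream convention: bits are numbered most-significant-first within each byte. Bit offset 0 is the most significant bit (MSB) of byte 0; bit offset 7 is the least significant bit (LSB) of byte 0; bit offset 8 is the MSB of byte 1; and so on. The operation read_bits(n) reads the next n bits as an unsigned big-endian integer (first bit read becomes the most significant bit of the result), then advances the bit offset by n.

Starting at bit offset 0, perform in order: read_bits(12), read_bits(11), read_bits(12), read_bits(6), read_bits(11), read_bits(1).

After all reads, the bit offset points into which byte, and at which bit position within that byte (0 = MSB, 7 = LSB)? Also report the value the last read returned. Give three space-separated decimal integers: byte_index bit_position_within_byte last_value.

Answer: 6 5 1

Derivation:
Read 1: bits[0:12] width=12 -> value=1809 (bin 011100010001); offset now 12 = byte 1 bit 4; 44 bits remain
Read 2: bits[12:23] width=11 -> value=1451 (bin 10110101011); offset now 23 = byte 2 bit 7; 33 bits remain
Read 3: bits[23:35] width=12 -> value=3032 (bin 101111011000); offset now 35 = byte 4 bit 3; 21 bits remain
Read 4: bits[35:41] width=6 -> value=43 (bin 101011); offset now 41 = byte 5 bit 1; 15 bits remain
Read 5: bits[41:52] width=11 -> value=1221 (bin 10011000101); offset now 52 = byte 6 bit 4; 4 bits remain
Read 6: bits[52:53] width=1 -> value=1 (bin 1); offset now 53 = byte 6 bit 5; 3 bits remain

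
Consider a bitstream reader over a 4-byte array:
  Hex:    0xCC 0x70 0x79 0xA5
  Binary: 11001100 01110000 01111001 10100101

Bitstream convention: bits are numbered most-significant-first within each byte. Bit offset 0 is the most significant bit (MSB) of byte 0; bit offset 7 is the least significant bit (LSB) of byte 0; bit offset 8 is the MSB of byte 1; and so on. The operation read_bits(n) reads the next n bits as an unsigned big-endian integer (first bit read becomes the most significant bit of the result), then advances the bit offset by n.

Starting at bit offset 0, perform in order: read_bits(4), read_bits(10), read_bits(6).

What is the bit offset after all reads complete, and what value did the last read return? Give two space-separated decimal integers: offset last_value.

Read 1: bits[0:4] width=4 -> value=12 (bin 1100); offset now 4 = byte 0 bit 4; 28 bits remain
Read 2: bits[4:14] width=10 -> value=796 (bin 1100011100); offset now 14 = byte 1 bit 6; 18 bits remain
Read 3: bits[14:20] width=6 -> value=7 (bin 000111); offset now 20 = byte 2 bit 4; 12 bits remain

Answer: 20 7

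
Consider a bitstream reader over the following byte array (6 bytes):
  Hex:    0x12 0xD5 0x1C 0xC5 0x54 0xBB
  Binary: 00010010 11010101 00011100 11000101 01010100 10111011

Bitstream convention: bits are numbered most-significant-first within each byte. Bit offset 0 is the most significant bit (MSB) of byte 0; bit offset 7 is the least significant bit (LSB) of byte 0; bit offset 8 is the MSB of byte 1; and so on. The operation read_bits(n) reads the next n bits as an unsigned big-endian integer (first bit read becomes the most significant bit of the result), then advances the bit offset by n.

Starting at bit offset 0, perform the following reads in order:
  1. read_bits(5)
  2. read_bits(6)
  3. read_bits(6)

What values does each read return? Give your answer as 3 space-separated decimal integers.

Answer: 2 22 42

Derivation:
Read 1: bits[0:5] width=5 -> value=2 (bin 00010); offset now 5 = byte 0 bit 5; 43 bits remain
Read 2: bits[5:11] width=6 -> value=22 (bin 010110); offset now 11 = byte 1 bit 3; 37 bits remain
Read 3: bits[11:17] width=6 -> value=42 (bin 101010); offset now 17 = byte 2 bit 1; 31 bits remain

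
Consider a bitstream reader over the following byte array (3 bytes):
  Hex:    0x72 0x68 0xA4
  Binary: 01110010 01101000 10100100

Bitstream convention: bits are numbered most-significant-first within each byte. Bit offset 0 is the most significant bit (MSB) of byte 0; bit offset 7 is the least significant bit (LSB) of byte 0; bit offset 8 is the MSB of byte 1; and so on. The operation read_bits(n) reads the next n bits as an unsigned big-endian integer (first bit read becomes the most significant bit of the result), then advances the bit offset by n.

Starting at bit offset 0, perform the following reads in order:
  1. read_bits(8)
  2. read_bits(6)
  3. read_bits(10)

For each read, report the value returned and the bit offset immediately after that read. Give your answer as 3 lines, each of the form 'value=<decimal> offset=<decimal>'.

Read 1: bits[0:8] width=8 -> value=114 (bin 01110010); offset now 8 = byte 1 bit 0; 16 bits remain
Read 2: bits[8:14] width=6 -> value=26 (bin 011010); offset now 14 = byte 1 bit 6; 10 bits remain
Read 3: bits[14:24] width=10 -> value=164 (bin 0010100100); offset now 24 = byte 3 bit 0; 0 bits remain

Answer: value=114 offset=8
value=26 offset=14
value=164 offset=24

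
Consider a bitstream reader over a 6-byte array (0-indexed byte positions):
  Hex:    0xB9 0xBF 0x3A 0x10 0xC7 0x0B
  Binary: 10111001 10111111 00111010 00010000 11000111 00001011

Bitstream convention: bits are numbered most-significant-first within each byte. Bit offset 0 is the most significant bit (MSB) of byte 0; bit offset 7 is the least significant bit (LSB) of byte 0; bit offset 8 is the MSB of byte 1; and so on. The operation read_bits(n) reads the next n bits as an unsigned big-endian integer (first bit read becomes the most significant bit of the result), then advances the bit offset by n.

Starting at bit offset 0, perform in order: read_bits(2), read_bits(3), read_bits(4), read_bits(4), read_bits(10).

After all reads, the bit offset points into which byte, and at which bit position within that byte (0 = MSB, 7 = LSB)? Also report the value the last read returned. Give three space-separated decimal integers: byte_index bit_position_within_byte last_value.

Read 1: bits[0:2] width=2 -> value=2 (bin 10); offset now 2 = byte 0 bit 2; 46 bits remain
Read 2: bits[2:5] width=3 -> value=7 (bin 111); offset now 5 = byte 0 bit 5; 43 bits remain
Read 3: bits[5:9] width=4 -> value=3 (bin 0011); offset now 9 = byte 1 bit 1; 39 bits remain
Read 4: bits[9:13] width=4 -> value=7 (bin 0111); offset now 13 = byte 1 bit 5; 35 bits remain
Read 5: bits[13:23] width=10 -> value=925 (bin 1110011101); offset now 23 = byte 2 bit 7; 25 bits remain

Answer: 2 7 925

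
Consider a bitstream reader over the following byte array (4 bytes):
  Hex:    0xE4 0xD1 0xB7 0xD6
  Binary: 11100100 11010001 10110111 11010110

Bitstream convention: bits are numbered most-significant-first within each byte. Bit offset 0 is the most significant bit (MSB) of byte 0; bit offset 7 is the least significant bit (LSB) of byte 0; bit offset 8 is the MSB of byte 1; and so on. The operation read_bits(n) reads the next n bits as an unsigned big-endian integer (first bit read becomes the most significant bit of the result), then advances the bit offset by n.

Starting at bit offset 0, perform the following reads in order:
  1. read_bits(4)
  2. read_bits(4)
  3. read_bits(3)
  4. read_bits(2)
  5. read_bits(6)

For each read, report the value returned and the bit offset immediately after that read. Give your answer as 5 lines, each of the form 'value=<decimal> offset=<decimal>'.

Read 1: bits[0:4] width=4 -> value=14 (bin 1110); offset now 4 = byte 0 bit 4; 28 bits remain
Read 2: bits[4:8] width=4 -> value=4 (bin 0100); offset now 8 = byte 1 bit 0; 24 bits remain
Read 3: bits[8:11] width=3 -> value=6 (bin 110); offset now 11 = byte 1 bit 3; 21 bits remain
Read 4: bits[11:13] width=2 -> value=2 (bin 10); offset now 13 = byte 1 bit 5; 19 bits remain
Read 5: bits[13:19] width=6 -> value=13 (bin 001101); offset now 19 = byte 2 bit 3; 13 bits remain

Answer: value=14 offset=4
value=4 offset=8
value=6 offset=11
value=2 offset=13
value=13 offset=19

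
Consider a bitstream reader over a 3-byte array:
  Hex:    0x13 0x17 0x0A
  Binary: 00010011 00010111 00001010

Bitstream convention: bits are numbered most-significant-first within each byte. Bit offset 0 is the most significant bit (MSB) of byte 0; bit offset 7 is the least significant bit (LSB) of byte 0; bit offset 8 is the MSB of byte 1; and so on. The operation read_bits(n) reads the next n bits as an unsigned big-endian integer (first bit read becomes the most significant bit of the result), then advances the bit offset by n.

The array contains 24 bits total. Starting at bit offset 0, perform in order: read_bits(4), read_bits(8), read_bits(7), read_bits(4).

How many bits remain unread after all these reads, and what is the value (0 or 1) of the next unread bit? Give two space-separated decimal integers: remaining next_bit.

Answer: 1 0

Derivation:
Read 1: bits[0:4] width=4 -> value=1 (bin 0001); offset now 4 = byte 0 bit 4; 20 bits remain
Read 2: bits[4:12] width=8 -> value=49 (bin 00110001); offset now 12 = byte 1 bit 4; 12 bits remain
Read 3: bits[12:19] width=7 -> value=56 (bin 0111000); offset now 19 = byte 2 bit 3; 5 bits remain
Read 4: bits[19:23] width=4 -> value=5 (bin 0101); offset now 23 = byte 2 bit 7; 1 bits remain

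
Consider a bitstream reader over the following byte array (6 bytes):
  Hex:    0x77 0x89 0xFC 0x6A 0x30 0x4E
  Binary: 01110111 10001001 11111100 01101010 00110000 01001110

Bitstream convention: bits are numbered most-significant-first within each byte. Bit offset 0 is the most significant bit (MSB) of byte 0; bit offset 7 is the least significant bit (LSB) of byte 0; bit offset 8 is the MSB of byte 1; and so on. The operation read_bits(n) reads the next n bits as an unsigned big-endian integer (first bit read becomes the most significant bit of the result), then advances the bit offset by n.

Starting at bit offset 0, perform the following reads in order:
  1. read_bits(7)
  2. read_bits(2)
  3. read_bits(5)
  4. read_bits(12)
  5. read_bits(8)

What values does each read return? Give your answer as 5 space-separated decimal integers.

Read 1: bits[0:7] width=7 -> value=59 (bin 0111011); offset now 7 = byte 0 bit 7; 41 bits remain
Read 2: bits[7:9] width=2 -> value=3 (bin 11); offset now 9 = byte 1 bit 1; 39 bits remain
Read 3: bits[9:14] width=5 -> value=2 (bin 00010); offset now 14 = byte 1 bit 6; 34 bits remain
Read 4: bits[14:26] width=12 -> value=2033 (bin 011111110001); offset now 26 = byte 3 bit 2; 22 bits remain
Read 5: bits[26:34] width=8 -> value=168 (bin 10101000); offset now 34 = byte 4 bit 2; 14 bits remain

Answer: 59 3 2 2033 168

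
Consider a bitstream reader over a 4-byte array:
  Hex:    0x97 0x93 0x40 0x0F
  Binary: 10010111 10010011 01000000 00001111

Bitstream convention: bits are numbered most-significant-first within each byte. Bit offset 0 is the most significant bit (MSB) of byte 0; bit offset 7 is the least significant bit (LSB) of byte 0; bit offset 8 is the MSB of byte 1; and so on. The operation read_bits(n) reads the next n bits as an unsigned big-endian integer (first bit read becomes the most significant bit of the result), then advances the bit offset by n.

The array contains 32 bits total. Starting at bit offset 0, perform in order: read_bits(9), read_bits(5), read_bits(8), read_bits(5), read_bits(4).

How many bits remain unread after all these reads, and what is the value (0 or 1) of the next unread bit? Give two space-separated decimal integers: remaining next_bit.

Answer: 1 1

Derivation:
Read 1: bits[0:9] width=9 -> value=303 (bin 100101111); offset now 9 = byte 1 bit 1; 23 bits remain
Read 2: bits[9:14] width=5 -> value=4 (bin 00100); offset now 14 = byte 1 bit 6; 18 bits remain
Read 3: bits[14:22] width=8 -> value=208 (bin 11010000); offset now 22 = byte 2 bit 6; 10 bits remain
Read 4: bits[22:27] width=5 -> value=0 (bin 00000); offset now 27 = byte 3 bit 3; 5 bits remain
Read 5: bits[27:31] width=4 -> value=7 (bin 0111); offset now 31 = byte 3 bit 7; 1 bits remain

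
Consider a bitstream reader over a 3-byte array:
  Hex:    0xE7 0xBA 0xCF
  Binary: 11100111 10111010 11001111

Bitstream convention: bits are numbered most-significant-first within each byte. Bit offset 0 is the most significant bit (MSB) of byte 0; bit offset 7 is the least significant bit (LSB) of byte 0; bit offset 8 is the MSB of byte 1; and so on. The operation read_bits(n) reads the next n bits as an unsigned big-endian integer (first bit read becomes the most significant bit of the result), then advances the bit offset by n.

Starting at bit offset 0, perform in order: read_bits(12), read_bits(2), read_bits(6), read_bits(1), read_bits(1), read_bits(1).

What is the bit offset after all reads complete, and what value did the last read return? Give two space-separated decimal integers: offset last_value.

Read 1: bits[0:12] width=12 -> value=3707 (bin 111001111011); offset now 12 = byte 1 bit 4; 12 bits remain
Read 2: bits[12:14] width=2 -> value=2 (bin 10); offset now 14 = byte 1 bit 6; 10 bits remain
Read 3: bits[14:20] width=6 -> value=44 (bin 101100); offset now 20 = byte 2 bit 4; 4 bits remain
Read 4: bits[20:21] width=1 -> value=1 (bin 1); offset now 21 = byte 2 bit 5; 3 bits remain
Read 5: bits[21:22] width=1 -> value=1 (bin 1); offset now 22 = byte 2 bit 6; 2 bits remain
Read 6: bits[22:23] width=1 -> value=1 (bin 1); offset now 23 = byte 2 bit 7; 1 bits remain

Answer: 23 1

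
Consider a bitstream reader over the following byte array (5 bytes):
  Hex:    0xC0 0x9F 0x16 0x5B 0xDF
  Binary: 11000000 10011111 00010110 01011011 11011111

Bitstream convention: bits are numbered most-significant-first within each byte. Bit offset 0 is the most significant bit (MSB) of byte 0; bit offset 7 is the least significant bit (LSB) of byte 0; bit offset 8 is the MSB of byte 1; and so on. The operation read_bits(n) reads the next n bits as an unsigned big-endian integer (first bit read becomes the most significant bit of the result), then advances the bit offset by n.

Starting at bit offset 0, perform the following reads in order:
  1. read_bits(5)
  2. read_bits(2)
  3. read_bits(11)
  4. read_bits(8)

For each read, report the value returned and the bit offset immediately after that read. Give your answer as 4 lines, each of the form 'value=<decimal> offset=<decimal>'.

Answer: value=24 offset=5
value=0 offset=7
value=636 offset=18
value=89 offset=26

Derivation:
Read 1: bits[0:5] width=5 -> value=24 (bin 11000); offset now 5 = byte 0 bit 5; 35 bits remain
Read 2: bits[5:7] width=2 -> value=0 (bin 00); offset now 7 = byte 0 bit 7; 33 bits remain
Read 3: bits[7:18] width=11 -> value=636 (bin 01001111100); offset now 18 = byte 2 bit 2; 22 bits remain
Read 4: bits[18:26] width=8 -> value=89 (bin 01011001); offset now 26 = byte 3 bit 2; 14 bits remain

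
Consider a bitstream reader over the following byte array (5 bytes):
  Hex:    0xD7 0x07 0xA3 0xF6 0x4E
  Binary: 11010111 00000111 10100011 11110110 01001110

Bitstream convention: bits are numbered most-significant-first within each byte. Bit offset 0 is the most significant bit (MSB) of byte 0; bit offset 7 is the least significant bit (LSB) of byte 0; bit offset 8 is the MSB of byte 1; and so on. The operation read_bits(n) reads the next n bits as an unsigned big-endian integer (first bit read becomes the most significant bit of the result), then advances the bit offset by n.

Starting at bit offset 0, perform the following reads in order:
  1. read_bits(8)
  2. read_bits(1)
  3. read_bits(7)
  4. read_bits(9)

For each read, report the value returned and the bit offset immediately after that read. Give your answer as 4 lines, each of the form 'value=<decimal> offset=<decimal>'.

Read 1: bits[0:8] width=8 -> value=215 (bin 11010111); offset now 8 = byte 1 bit 0; 32 bits remain
Read 2: bits[8:9] width=1 -> value=0 (bin 0); offset now 9 = byte 1 bit 1; 31 bits remain
Read 3: bits[9:16] width=7 -> value=7 (bin 0000111); offset now 16 = byte 2 bit 0; 24 bits remain
Read 4: bits[16:25] width=9 -> value=327 (bin 101000111); offset now 25 = byte 3 bit 1; 15 bits remain

Answer: value=215 offset=8
value=0 offset=9
value=7 offset=16
value=327 offset=25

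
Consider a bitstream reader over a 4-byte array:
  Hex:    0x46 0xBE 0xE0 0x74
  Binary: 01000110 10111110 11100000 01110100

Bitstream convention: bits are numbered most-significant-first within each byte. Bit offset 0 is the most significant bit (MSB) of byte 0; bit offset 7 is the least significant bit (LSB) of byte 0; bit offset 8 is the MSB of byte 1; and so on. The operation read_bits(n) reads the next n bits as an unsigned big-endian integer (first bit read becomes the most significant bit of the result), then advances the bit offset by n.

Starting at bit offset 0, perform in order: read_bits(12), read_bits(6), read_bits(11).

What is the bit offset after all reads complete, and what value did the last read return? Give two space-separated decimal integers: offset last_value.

Read 1: bits[0:12] width=12 -> value=1131 (bin 010001101011); offset now 12 = byte 1 bit 4; 20 bits remain
Read 2: bits[12:18] width=6 -> value=59 (bin 111011); offset now 18 = byte 2 bit 2; 14 bits remain
Read 3: bits[18:29] width=11 -> value=1038 (bin 10000001110); offset now 29 = byte 3 bit 5; 3 bits remain

Answer: 29 1038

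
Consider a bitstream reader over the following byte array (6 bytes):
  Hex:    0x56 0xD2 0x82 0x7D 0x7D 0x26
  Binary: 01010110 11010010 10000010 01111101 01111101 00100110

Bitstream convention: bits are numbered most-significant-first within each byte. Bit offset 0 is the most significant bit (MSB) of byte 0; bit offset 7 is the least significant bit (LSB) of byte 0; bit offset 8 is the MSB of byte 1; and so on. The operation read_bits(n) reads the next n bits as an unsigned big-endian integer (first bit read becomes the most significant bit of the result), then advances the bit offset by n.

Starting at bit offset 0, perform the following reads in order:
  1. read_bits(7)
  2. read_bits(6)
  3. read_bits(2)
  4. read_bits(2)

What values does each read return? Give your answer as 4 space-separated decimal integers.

Answer: 43 26 1 1

Derivation:
Read 1: bits[0:7] width=7 -> value=43 (bin 0101011); offset now 7 = byte 0 bit 7; 41 bits remain
Read 2: bits[7:13] width=6 -> value=26 (bin 011010); offset now 13 = byte 1 bit 5; 35 bits remain
Read 3: bits[13:15] width=2 -> value=1 (bin 01); offset now 15 = byte 1 bit 7; 33 bits remain
Read 4: bits[15:17] width=2 -> value=1 (bin 01); offset now 17 = byte 2 bit 1; 31 bits remain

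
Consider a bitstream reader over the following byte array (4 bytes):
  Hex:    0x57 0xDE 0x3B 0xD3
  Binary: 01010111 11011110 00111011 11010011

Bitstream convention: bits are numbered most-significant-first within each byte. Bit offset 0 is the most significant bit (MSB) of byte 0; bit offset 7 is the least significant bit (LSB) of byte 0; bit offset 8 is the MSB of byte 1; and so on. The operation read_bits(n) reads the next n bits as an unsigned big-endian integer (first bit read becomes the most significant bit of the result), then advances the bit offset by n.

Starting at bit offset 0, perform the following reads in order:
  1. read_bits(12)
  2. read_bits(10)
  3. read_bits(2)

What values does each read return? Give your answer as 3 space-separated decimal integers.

Read 1: bits[0:12] width=12 -> value=1405 (bin 010101111101); offset now 12 = byte 1 bit 4; 20 bits remain
Read 2: bits[12:22] width=10 -> value=910 (bin 1110001110); offset now 22 = byte 2 bit 6; 10 bits remain
Read 3: bits[22:24] width=2 -> value=3 (bin 11); offset now 24 = byte 3 bit 0; 8 bits remain

Answer: 1405 910 3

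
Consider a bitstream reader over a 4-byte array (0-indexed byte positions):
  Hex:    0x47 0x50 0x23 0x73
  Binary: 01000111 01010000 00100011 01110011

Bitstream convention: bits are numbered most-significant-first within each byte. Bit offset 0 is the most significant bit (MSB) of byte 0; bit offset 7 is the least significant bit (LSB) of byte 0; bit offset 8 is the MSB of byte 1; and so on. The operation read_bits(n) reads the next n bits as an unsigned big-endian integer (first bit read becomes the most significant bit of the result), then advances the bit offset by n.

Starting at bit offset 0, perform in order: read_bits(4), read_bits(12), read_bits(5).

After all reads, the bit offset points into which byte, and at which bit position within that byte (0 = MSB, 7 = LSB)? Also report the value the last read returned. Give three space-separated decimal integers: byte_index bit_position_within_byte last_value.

Read 1: bits[0:4] width=4 -> value=4 (bin 0100); offset now 4 = byte 0 bit 4; 28 bits remain
Read 2: bits[4:16] width=12 -> value=1872 (bin 011101010000); offset now 16 = byte 2 bit 0; 16 bits remain
Read 3: bits[16:21] width=5 -> value=4 (bin 00100); offset now 21 = byte 2 bit 5; 11 bits remain

Answer: 2 5 4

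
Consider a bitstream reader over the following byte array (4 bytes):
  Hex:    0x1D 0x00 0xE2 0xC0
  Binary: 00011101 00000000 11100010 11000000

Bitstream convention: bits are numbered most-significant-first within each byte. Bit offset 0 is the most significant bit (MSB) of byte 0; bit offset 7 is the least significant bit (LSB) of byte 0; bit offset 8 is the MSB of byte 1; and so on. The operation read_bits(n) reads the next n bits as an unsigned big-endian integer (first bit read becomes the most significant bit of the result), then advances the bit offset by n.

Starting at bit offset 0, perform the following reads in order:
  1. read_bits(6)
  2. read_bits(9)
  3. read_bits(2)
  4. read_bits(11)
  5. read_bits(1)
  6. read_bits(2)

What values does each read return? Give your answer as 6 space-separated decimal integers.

Answer: 7 128 1 1580 0 0

Derivation:
Read 1: bits[0:6] width=6 -> value=7 (bin 000111); offset now 6 = byte 0 bit 6; 26 bits remain
Read 2: bits[6:15] width=9 -> value=128 (bin 010000000); offset now 15 = byte 1 bit 7; 17 bits remain
Read 3: bits[15:17] width=2 -> value=1 (bin 01); offset now 17 = byte 2 bit 1; 15 bits remain
Read 4: bits[17:28] width=11 -> value=1580 (bin 11000101100); offset now 28 = byte 3 bit 4; 4 bits remain
Read 5: bits[28:29] width=1 -> value=0 (bin 0); offset now 29 = byte 3 bit 5; 3 bits remain
Read 6: bits[29:31] width=2 -> value=0 (bin 00); offset now 31 = byte 3 bit 7; 1 bits remain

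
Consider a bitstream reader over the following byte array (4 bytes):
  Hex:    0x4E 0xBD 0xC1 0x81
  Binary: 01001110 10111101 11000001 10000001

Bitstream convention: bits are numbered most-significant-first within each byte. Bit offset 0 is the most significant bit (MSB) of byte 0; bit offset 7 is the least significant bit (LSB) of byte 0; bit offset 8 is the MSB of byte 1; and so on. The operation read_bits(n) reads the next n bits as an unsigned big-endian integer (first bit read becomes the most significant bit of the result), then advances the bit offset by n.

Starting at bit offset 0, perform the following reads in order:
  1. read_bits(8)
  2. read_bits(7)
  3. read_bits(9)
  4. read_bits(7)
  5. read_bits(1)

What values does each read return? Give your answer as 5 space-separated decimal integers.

Read 1: bits[0:8] width=8 -> value=78 (bin 01001110); offset now 8 = byte 1 bit 0; 24 bits remain
Read 2: bits[8:15] width=7 -> value=94 (bin 1011110); offset now 15 = byte 1 bit 7; 17 bits remain
Read 3: bits[15:24] width=9 -> value=449 (bin 111000001); offset now 24 = byte 3 bit 0; 8 bits remain
Read 4: bits[24:31] width=7 -> value=64 (bin 1000000); offset now 31 = byte 3 bit 7; 1 bits remain
Read 5: bits[31:32] width=1 -> value=1 (bin 1); offset now 32 = byte 4 bit 0; 0 bits remain

Answer: 78 94 449 64 1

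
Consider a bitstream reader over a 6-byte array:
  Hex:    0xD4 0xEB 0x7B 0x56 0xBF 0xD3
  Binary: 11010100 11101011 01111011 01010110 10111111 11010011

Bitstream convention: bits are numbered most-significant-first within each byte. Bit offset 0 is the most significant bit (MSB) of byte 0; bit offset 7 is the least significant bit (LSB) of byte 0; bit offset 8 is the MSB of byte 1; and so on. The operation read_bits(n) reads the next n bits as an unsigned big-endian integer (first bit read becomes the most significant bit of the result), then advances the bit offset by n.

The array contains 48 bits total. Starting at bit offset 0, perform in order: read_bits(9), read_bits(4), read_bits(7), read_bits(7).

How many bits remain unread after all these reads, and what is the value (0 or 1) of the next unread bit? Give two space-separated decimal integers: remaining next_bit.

Read 1: bits[0:9] width=9 -> value=425 (bin 110101001); offset now 9 = byte 1 bit 1; 39 bits remain
Read 2: bits[9:13] width=4 -> value=13 (bin 1101); offset now 13 = byte 1 bit 5; 35 bits remain
Read 3: bits[13:20] width=7 -> value=55 (bin 0110111); offset now 20 = byte 2 bit 4; 28 bits remain
Read 4: bits[20:27] width=7 -> value=90 (bin 1011010); offset now 27 = byte 3 bit 3; 21 bits remain

Answer: 21 1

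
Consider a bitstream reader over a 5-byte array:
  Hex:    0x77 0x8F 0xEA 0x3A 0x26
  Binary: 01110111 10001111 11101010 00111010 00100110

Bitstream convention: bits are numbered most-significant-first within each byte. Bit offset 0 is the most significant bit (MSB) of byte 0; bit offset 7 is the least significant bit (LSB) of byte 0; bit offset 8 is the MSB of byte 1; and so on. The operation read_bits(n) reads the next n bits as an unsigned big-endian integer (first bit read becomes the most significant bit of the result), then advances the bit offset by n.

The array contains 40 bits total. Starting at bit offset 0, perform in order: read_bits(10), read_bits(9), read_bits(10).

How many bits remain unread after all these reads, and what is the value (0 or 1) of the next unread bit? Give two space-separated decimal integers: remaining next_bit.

Read 1: bits[0:10] width=10 -> value=478 (bin 0111011110); offset now 10 = byte 1 bit 2; 30 bits remain
Read 2: bits[10:19] width=9 -> value=127 (bin 001111111); offset now 19 = byte 2 bit 3; 21 bits remain
Read 3: bits[19:29] width=10 -> value=327 (bin 0101000111); offset now 29 = byte 3 bit 5; 11 bits remain

Answer: 11 0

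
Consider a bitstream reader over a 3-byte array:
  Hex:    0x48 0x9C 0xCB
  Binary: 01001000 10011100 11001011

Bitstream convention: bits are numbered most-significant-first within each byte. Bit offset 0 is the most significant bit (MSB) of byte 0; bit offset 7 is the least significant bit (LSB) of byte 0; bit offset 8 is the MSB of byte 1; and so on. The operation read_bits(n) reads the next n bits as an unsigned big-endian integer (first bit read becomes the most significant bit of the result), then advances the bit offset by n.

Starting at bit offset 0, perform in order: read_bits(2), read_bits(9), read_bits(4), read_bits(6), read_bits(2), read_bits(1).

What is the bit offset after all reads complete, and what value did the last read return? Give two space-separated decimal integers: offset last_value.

Read 1: bits[0:2] width=2 -> value=1 (bin 01); offset now 2 = byte 0 bit 2; 22 bits remain
Read 2: bits[2:11] width=9 -> value=68 (bin 001000100); offset now 11 = byte 1 bit 3; 13 bits remain
Read 3: bits[11:15] width=4 -> value=14 (bin 1110); offset now 15 = byte 1 bit 7; 9 bits remain
Read 4: bits[15:21] width=6 -> value=25 (bin 011001); offset now 21 = byte 2 bit 5; 3 bits remain
Read 5: bits[21:23] width=2 -> value=1 (bin 01); offset now 23 = byte 2 bit 7; 1 bits remain
Read 6: bits[23:24] width=1 -> value=1 (bin 1); offset now 24 = byte 3 bit 0; 0 bits remain

Answer: 24 1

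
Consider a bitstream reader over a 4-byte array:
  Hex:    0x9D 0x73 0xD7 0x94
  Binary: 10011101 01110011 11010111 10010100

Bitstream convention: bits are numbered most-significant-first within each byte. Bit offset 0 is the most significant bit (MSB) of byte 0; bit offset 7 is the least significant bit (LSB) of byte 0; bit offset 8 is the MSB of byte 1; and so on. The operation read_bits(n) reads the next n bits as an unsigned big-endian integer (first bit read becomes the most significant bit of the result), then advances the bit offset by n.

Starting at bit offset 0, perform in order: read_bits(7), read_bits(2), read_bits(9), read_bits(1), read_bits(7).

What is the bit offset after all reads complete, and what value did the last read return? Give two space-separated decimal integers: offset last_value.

Answer: 26 94

Derivation:
Read 1: bits[0:7] width=7 -> value=78 (bin 1001110); offset now 7 = byte 0 bit 7; 25 bits remain
Read 2: bits[7:9] width=2 -> value=2 (bin 10); offset now 9 = byte 1 bit 1; 23 bits remain
Read 3: bits[9:18] width=9 -> value=463 (bin 111001111); offset now 18 = byte 2 bit 2; 14 bits remain
Read 4: bits[18:19] width=1 -> value=0 (bin 0); offset now 19 = byte 2 bit 3; 13 bits remain
Read 5: bits[19:26] width=7 -> value=94 (bin 1011110); offset now 26 = byte 3 bit 2; 6 bits remain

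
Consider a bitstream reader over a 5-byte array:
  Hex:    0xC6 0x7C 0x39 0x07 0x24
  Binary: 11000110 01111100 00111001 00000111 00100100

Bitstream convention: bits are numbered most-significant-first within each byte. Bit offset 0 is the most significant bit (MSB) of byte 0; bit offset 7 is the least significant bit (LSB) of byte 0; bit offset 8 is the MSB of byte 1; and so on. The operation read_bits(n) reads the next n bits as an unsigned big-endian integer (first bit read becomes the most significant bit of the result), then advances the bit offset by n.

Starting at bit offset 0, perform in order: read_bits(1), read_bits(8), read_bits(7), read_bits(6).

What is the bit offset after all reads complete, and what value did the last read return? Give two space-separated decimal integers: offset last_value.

Read 1: bits[0:1] width=1 -> value=1 (bin 1); offset now 1 = byte 0 bit 1; 39 bits remain
Read 2: bits[1:9] width=8 -> value=140 (bin 10001100); offset now 9 = byte 1 bit 1; 31 bits remain
Read 3: bits[9:16] width=7 -> value=124 (bin 1111100); offset now 16 = byte 2 bit 0; 24 bits remain
Read 4: bits[16:22] width=6 -> value=14 (bin 001110); offset now 22 = byte 2 bit 6; 18 bits remain

Answer: 22 14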